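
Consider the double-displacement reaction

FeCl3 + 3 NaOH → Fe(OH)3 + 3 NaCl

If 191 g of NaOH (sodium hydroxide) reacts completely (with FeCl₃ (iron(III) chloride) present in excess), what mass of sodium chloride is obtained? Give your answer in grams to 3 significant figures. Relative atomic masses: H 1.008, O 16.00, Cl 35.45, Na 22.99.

M(NaOH) = 22.99 + 16.00 + 1.008 = 39.998 g/mol.
M(NaCl) = 22.99 + 35.45 = 58.44 g/mol.
n(NaOH) = 191.0 g / 39.998 g/mol = 4.775 mol.
From the equation the NaOH:NaCl mole ratio is 3:3, so n(NaCl) = 4.775 × 3/3 = 4.775 mol.
Mass of NaCl = 4.775 mol × 58.44 g/mol = 279.1 g.

279 g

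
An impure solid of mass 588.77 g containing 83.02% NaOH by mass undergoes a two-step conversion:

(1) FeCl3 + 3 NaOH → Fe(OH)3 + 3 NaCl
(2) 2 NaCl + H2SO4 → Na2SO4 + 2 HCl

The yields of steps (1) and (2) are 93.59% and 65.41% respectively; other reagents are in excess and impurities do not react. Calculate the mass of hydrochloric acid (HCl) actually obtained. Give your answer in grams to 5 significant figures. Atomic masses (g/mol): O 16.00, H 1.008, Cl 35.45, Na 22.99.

272.74 g

Pure NaOH = 588.77 × 0.8302 = 488.797 g.
M(NaOH) = 22.99 + 16.00 + 1.008 = 39.998 g/mol.
M(HCl) = 1.008 + 35.45 = 36.458 g/mol.
n(NaOH) = 488.797 / 39.998 = 12.2205 mol.
Step 1 (NaOH:NaCl = 3:3): theoretical n(NaCl) = 12.2205 mol; at 93.59% yield, n(NaCl) = 11.4372 mol.
Step 2 (NaCl:HCl = 2:2): theoretical n(HCl) = 11.4372 mol, so theoretical mass = 11.4372 × 36.458 = 416.977 g.
At 65.41% yield, actual mass of HCl = 416.977 × 0.6541 = 272.745 g.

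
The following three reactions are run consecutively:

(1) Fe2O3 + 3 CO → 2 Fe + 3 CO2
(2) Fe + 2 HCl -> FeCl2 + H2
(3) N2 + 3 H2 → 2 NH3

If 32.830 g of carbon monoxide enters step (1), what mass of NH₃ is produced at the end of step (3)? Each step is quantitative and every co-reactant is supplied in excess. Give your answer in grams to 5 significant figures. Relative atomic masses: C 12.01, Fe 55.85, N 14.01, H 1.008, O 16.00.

M(CO) = 12.01 + 16.00 = 28.01 g/mol.
M(NH3) = 14.01 + 3(1.008) = 17.034 g/mol.
n(CO) = 32.830 / 28.01 = 1.17208 mol.
Reaction (1): CO→Fe ratio 3:2 ⇒ n(Fe) = 0.781388 mol.
Reaction (2): Fe→H2 ratio 1:1 ⇒ n(H2) = 0.781388 mol.
Reaction (3): H2→NH3 ratio 3:2 ⇒ n(NH3) = 0.520925 mol.
Mass of NH3 = 0.520925 × 17.034 = 8.87344 g.

8.8734 g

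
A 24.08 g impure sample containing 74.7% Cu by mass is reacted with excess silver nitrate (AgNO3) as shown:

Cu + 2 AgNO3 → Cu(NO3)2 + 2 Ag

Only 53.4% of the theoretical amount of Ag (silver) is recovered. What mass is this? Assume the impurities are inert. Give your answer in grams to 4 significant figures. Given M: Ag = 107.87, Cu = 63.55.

32.61 g

Pure Cu available = 24.08 g × 0.747 = 17.988 g.
n(Cu) = 17.988 g / 63.55 g/mol = 0.28305 mol.
From the equation the Cu:Ag mole ratio is 1:2, so n(Ag) = 0.28305 × 2/1 = 0.56610 mol.
Mass of Ag = 0.56610 mol × 107.87 g/mol = 61.065 g.
Actual mass collected = 61.065 g × 0.534 = 32.609 g.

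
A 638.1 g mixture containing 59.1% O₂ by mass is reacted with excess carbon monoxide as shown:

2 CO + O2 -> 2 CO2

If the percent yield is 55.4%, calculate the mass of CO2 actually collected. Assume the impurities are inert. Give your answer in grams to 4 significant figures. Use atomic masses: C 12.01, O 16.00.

574.7 g

Pure O2 available = 638.1 g × 0.591 = 377.12 g.
M(O2) = 2(16.00) = 32.00 g/mol.
M(CO2) = 12.01 + 2(16.00) = 44.01 g/mol.
n(O2) = 377.12 g / 32.00 g/mol = 11.785 mol.
From the equation the O2:CO2 mole ratio is 1:2, so n(CO2) = 11.785 × 2/1 = 23.570 mol.
Mass of CO2 = 23.570 mol × 44.01 g/mol = 1037.3 g.
Actual mass collected = 1037.3 g × 0.554 = 574.67 g.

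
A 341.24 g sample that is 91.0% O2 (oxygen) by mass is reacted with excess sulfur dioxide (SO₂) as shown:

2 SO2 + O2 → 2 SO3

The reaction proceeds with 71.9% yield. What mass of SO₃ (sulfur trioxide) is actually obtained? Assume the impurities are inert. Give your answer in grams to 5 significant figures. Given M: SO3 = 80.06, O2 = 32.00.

1117.2 g

Pure O2 available = 341.24 g × 0.910 = 310.528 g.
n(O2) = 310.528 g / 32.00 g/mol = 9.70401 mol.
From the equation the O2:SO3 mole ratio is 1:2, so n(SO3) = 9.70401 × 2/1 = 19.4080 mol.
Mass of SO3 = 19.4080 mol × 80.06 g/mol = 1553.81 g.
Actual mass collected = 1553.81 g × 0.719 = 1117.19 g.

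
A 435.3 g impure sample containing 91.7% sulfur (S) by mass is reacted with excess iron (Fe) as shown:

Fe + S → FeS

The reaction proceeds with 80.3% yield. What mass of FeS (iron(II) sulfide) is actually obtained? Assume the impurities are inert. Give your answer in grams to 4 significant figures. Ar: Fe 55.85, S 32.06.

Pure S available = 435.3 g × 0.917 = 399.17 g.
M(S) = 32.06 g/mol.
M(FeS) = 55.85 + 32.06 = 87.91 g/mol.
n(S) = 399.17 g / 32.06 g/mol = 12.451 mol.
From the equation the S:FeS mole ratio is 1:1, so n(FeS) = 12.451 × 1/1 = 12.451 mol.
Mass of FeS = 12.451 mol × 87.91 g/mol = 1094.5 g.
Actual mass collected = 1094.5 g × 0.803 = 878.92 g.

878.9 g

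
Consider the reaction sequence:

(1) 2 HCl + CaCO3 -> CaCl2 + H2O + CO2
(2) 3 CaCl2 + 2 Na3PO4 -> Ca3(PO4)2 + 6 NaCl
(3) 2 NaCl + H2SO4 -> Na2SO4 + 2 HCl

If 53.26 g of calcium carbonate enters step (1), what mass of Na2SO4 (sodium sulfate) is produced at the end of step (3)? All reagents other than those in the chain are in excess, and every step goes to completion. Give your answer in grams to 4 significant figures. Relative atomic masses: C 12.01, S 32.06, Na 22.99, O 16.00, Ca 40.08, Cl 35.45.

75.58 g

M(CaCO3) = 40.08 + 12.01 + 3(16.00) = 100.09 g/mol.
M(Na2SO4) = 2(22.99) + 32.06 + 4(16.00) = 142.04 g/mol.
n(CaCO3) = 53.26 / 100.09 = 0.53212 mol.
Reaction (1): CaCO3→CaCl2 ratio 1:1 ⇒ n(CaCl2) = 0.53212 mol.
Reaction (2): CaCl2→NaCl ratio 3:6 ⇒ n(NaCl) = 1.0642 mol.
Reaction (3): NaCl→Na2SO4 ratio 2:1 ⇒ n(Na2SO4) = 0.53212 mol.
Mass of Na2SO4 = 0.53212 × 142.04 = 75.582 g.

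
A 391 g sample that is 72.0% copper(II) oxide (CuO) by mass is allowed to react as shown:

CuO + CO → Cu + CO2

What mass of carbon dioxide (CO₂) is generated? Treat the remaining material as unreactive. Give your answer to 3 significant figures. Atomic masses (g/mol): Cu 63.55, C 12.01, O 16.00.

156 g

Mass of pure CuO = 391 g × 0.720 = 281.5 g.
M(CuO) = 63.55 + 16.00 = 79.55 g/mol.
M(CO2) = 12.01 + 2(16.00) = 44.01 g/mol.
n(CuO) = 281.5 g / 79.55 g/mol = 3.539 mol.
From the equation the CuO:CO2 mole ratio is 1:1, so n(CO2) = 3.539 × 1/1 = 3.539 mol.
Mass of CO2 = 3.539 mol × 44.01 g/mol = 155.7 g.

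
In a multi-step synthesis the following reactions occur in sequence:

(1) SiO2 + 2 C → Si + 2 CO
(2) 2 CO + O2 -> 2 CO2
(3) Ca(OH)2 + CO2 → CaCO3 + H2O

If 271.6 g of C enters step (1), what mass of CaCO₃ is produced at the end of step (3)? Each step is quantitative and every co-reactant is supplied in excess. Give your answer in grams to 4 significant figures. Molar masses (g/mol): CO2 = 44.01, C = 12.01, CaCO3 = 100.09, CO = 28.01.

n(C) = 271.6 / 12.01 = 22.614 mol.
Reaction (1): C→CO ratio 2:2 ⇒ n(CO) = 22.614 mol.
Reaction (2): CO→CO2 ratio 2:2 ⇒ n(CO2) = 22.614 mol.
Reaction (3): CO2→CaCO3 ratio 1:1 ⇒ n(CaCO3) = 22.614 mol.
Mass of CaCO3 = 22.614 × 100.09 = 2263.5 g.

2263 g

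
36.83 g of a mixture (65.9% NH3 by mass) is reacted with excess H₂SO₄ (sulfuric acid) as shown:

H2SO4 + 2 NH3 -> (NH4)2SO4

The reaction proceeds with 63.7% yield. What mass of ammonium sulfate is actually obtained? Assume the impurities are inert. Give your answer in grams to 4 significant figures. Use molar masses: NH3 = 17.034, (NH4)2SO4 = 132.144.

59.97 g

Pure NH3 available = 36.83 g × 0.659 = 24.271 g.
n(NH3) = 24.271 g / 17.034 g/mol = 1.4249 mol.
From the equation the NH3:(NH4)2SO4 mole ratio is 2:1, so n((NH4)2SO4) = 1.4249 × 1/2 = 0.71243 mol.
Mass of (NH4)2SO4 = 0.71243 mol × 132.144 g/mol = 94.143 g.
Actual mass collected = 94.143 g × 0.637 = 59.969 g.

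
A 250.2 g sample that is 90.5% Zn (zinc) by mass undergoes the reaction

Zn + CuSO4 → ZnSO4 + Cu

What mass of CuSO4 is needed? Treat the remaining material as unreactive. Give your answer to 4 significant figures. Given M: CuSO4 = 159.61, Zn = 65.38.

Mass of pure Zn = 250.2 g × 0.905 = 226.43 g.
n(Zn) = 226.43 g / 65.38 g/mol = 3.4633 mol.
From the equation the Zn:CuSO4 mole ratio is 1:1, so n(CuSO4) = 3.4633 × 1/1 = 3.4633 mol.
Mass of CuSO4 = 3.4633 mol × 159.61 g/mol = 552.78 g.

552.8 g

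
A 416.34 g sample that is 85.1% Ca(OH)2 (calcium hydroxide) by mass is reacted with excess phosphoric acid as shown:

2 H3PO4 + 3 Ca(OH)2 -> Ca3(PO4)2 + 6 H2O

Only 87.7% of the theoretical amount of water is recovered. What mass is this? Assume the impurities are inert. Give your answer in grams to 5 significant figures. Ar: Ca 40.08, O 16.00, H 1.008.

Pure Ca(OH)2 available = 416.34 g × 0.851 = 354.305 g.
M(Ca(OH)2) = 40.08 + 2(16.00) + 2(1.008) = 74.096 g/mol.
M(H2O) = 2(1.008) + 16.00 = 18.016 g/mol.
n(Ca(OH)2) = 354.305 g / 74.096 g/mol = 4.78171 mol.
From the equation the Ca(OH)2:H2O mole ratio is 3:6, so n(H2O) = 4.78171 × 6/3 = 9.56341 mol.
Mass of H2O = 9.56341 mol × 18.016 g/mol = 172.294 g.
Actual mass collected = 172.294 g × 0.877 = 151.102 g.

151.10 g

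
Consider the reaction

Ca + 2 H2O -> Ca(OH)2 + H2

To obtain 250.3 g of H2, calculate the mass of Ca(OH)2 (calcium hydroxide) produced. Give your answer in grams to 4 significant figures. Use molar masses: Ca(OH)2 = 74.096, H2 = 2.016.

n(H2) = 250.30 g / 2.016 g/mol = 124.16 mol.
From the equation the H2:Ca(OH)2 mole ratio is 1:1, so n(Ca(OH)2) = 124.16 × 1/1 = 124.16 mol.
Mass of Ca(OH)2 = 124.16 mol × 74.096 g/mol = 9199.5 g.

9200 g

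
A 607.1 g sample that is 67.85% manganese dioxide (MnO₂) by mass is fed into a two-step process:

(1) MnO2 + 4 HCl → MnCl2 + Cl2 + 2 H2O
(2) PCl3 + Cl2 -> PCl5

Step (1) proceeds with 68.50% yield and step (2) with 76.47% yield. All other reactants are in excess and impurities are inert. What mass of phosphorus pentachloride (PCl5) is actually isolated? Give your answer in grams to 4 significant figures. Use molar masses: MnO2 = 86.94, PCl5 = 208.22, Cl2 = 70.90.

516.8 g

Pure MnO2 = 607.1 × 0.6785 = 411.92 g.
n(MnO2) = 411.92 / 86.94 = 4.7379 mol.
Step 1 (MnO2:Cl2 = 1:1): theoretical n(Cl2) = 4.7379 mol; at 68.50% yield, n(Cl2) = 3.2455 mol.
Step 2 (Cl2:PCl5 = 1:1): theoretical n(PCl5) = 3.2455 mol, so theoretical mass = 3.2455 × 208.22 = 675.78 g.
At 76.47% yield, actual mass of PCl5 = 675.78 × 0.7647 = 516.77 g.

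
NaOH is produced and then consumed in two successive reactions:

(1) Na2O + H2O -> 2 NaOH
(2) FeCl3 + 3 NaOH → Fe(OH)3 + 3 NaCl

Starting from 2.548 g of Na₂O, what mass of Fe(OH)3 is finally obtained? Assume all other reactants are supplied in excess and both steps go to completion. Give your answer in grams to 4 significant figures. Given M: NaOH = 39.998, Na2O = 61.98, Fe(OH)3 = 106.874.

n(Na2O) = 2.5480 / 61.98 = 0.041110 mol.
Step 1 gives a 1:2 ratio of Na2O to NaOH, so n(NaOH) = 0.082220 mol.
In step 2 the NaOH:Fe(OH)3 ratio is 3:1, so n(Fe(OH)3) = 0.027407 mol.
Mass of Fe(OH)3 = 0.027407 × 106.874 = 2.9291 g.

2.929 g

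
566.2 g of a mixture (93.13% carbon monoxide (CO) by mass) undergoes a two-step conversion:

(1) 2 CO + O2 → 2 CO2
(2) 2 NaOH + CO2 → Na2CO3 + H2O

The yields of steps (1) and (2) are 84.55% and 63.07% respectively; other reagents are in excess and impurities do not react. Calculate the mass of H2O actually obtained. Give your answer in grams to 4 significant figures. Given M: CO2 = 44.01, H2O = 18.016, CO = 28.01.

180.9 g

Pure CO = 566.2 × 0.9313 = 527.30 g.
n(CO) = 527.30 / 28.01 = 18.825 mol.
Step 1 (CO:CO2 = 2:2): theoretical n(CO2) = 18.825 mol; at 84.55% yield, n(CO2) = 15.917 mol.
Step 2 (CO2:H2O = 1:1): theoretical n(H2O) = 15.917 mol, so theoretical mass = 15.917 × 18.016 = 286.76 g.
At 63.07% yield, actual mass of H2O = 286.76 × 0.6307 = 180.86 g.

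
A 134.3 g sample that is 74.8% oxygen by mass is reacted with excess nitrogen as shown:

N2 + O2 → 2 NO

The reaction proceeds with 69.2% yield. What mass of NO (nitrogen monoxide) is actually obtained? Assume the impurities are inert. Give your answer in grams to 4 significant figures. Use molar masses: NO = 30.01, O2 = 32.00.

130.4 g

Pure O2 available = 134.3 g × 0.748 = 100.46 g.
n(O2) = 100.46 g / 32.00 g/mol = 3.1393 mol.
From the equation the O2:NO mole ratio is 1:2, so n(NO) = 3.1393 × 2/1 = 6.2785 mol.
Mass of NO = 6.2785 mol × 30.01 g/mol = 188.42 g.
Actual mass collected = 188.42 g × 0.692 = 130.39 g.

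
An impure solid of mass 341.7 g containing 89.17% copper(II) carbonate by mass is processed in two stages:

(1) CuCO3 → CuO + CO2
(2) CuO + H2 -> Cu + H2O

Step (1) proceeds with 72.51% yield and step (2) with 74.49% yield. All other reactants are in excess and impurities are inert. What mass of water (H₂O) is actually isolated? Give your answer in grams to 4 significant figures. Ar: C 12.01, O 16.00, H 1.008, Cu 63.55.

Pure CuCO3 = 341.7 × 0.8917 = 304.69 g.
M(CuCO3) = 63.55 + 12.01 + 3(16.00) = 123.56 g/mol.
M(H2O) = 2(1.008) + 16.00 = 18.016 g/mol.
n(CuCO3) = 304.69 / 123.56 = 2.4660 mol.
Step 1 (CuCO3:CuO = 1:1): theoretical n(CuO) = 2.4660 mol; at 72.51% yield, n(CuO) = 1.7881 mol.
Step 2 (CuO:H2O = 1:1): theoretical n(H2O) = 1.7881 mol, so theoretical mass = 1.7881 × 18.016 = 32.214 g.
At 74.49% yield, actual mass of H2O = 32.214 × 0.7449 = 23.996 g.

24.00 g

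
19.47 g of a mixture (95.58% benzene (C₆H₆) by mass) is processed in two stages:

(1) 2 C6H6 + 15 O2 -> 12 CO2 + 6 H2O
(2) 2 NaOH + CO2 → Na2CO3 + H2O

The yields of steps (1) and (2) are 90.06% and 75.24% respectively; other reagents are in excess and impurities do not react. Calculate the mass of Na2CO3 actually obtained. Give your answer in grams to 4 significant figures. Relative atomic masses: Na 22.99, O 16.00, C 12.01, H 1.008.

Pure C6H6 = 19.47 × 0.9558 = 18.609 g.
M(C6H6) = 6(12.01) + 6(1.008) = 78.108 g/mol.
M(Na2CO3) = 2(22.99) + 12.01 + 3(16.00) = 105.99 g/mol.
n(C6H6) = 18.609 / 78.108 = 0.23825 mol.
Step 1 (C6H6:CO2 = 2:12): theoretical n(CO2) = 1.4295 mol; at 90.06% yield, n(CO2) = 1.2874 mol.
Step 2 (CO2:Na2CO3 = 1:1): theoretical n(Na2CO3) = 1.2874 mol, so theoretical mass = 1.2874 × 105.99 = 136.45 g.
At 75.24% yield, actual mass of Na2CO3 = 136.45 × 0.7524 = 102.67 g.

102.7 g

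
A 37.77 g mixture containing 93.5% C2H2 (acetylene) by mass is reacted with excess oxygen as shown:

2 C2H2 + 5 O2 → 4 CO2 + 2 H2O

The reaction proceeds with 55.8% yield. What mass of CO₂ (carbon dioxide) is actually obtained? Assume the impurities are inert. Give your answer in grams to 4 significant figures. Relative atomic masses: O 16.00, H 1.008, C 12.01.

Pure C2H2 available = 37.77 g × 0.935 = 35.315 g.
M(C2H2) = 2(12.01) + 2(1.008) = 26.036 g/mol.
M(CO2) = 12.01 + 2(16.00) = 44.01 g/mol.
n(C2H2) = 35.315 g / 26.036 g/mol = 1.3564 mol.
From the equation the C2H2:CO2 mole ratio is 2:4, so n(CO2) = 1.3564 × 4/2 = 2.7128 mol.
Mass of CO2 = 2.7128 mol × 44.01 g/mol = 119.39 g.
Actual mass collected = 119.39 g × 0.558 = 66.619 g.

66.62 g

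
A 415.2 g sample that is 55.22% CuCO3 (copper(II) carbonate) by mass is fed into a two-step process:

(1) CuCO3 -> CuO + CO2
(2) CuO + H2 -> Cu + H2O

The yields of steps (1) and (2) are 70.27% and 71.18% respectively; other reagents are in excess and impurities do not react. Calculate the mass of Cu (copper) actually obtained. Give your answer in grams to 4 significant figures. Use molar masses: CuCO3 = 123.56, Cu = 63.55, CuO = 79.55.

Pure CuCO3 = 415.2 × 0.5522 = 229.27 g.
n(CuCO3) = 229.27 / 123.56 = 1.8556 mol.
Step 1 (CuCO3:CuO = 1:1): theoretical n(CuO) = 1.8556 mol; at 70.27% yield, n(CuO) = 1.3039 mol.
Step 2 (CuO:Cu = 1:1): theoretical n(Cu) = 1.3039 mol, so theoretical mass = 1.3039 × 63.55 = 82.863 g.
At 71.18% yield, actual mass of Cu = 82.863 × 0.7118 = 58.982 g.

58.98 g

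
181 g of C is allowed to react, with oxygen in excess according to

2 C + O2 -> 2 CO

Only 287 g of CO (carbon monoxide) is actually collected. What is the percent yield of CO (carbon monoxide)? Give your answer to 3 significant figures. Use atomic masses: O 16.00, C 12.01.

M(C) = 12.01 g/mol.
M(CO) = 12.01 + 16.00 = 28.01 g/mol.
n(C) = 181.0 g / 12.01 g/mol = 15.07 mol.
From the equation the C:CO mole ratio is 2:2, so n(CO) = 15.07 × 2/2 = 15.07 mol.
Mass of CO = 15.07 mol × 28.01 g/mol = 422.1 g.
This is the theoretical yield. Percent yield = 287 g / 422.1 g × 100% = 67.99%.

68.0 %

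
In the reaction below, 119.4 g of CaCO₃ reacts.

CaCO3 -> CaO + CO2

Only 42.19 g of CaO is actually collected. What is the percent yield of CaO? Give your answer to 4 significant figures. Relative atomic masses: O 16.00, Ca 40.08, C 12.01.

M(CaCO3) = 40.08 + 12.01 + 3(16.00) = 100.09 g/mol.
M(CaO) = 40.08 + 16.00 = 56.08 g/mol.
n(CaCO3) = 119.40 g / 100.09 g/mol = 1.1929 mol.
From the equation the CaCO3:CaO mole ratio is 1:1, so n(CaO) = 1.1929 × 1/1 = 1.1929 mol.
Mass of CaO = 1.1929 mol × 56.08 g/mol = 66.899 g.
This is the theoretical yield. Percent yield = 42.19 g / 66.899 g × 100% = 63.065%.

63.06 %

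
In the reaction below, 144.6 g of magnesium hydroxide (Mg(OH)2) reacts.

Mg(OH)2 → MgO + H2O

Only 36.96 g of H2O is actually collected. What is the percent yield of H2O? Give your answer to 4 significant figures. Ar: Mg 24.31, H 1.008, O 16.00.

M(Mg(OH)2) = 24.31 + 2(16.00) + 2(1.008) = 58.326 g/mol.
M(H2O) = 2(1.008) + 16.00 = 18.016 g/mol.
n(Mg(OH)2) = 144.60 g / 58.326 g/mol = 2.4792 mol.
From the equation the Mg(OH)2:H2O mole ratio is 1:1, so n(H2O) = 2.4792 × 1/1 = 2.4792 mol.
Mass of H2O = 2.4792 mol × 18.016 g/mol = 44.665 g.
This is the theoretical yield. Percent yield = 36.96 g / 44.665 g × 100% = 82.750%.

82.75 %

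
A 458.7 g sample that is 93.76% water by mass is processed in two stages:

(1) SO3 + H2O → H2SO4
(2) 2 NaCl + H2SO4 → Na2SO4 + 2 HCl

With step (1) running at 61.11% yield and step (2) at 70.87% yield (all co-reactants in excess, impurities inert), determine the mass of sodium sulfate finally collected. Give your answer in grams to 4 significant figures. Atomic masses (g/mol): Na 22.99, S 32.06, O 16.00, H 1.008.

1468 g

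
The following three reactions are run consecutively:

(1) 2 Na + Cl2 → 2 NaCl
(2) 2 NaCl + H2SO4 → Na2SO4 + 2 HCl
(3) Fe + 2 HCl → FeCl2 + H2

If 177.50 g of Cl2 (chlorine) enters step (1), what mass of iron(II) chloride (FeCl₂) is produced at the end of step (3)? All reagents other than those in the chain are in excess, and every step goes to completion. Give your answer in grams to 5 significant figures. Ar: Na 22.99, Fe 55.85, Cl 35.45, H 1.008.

M(Cl2) = 2(35.45) = 70.90 g/mol.
M(FeCl2) = 55.85 + 2(35.45) = 126.75 g/mol.
n(Cl2) = 177.50 / 70.90 = 2.50353 mol.
Reaction (1): Cl2→NaCl ratio 1:2 ⇒ n(NaCl) = 5.00705 mol.
Reaction (2): NaCl→HCl ratio 2:2 ⇒ n(HCl) = 5.00705 mol.
Reaction (3): HCl→FeCl2 ratio 2:1 ⇒ n(FeCl2) = 2.50353 mol.
Mass of FeCl2 = 2.50353 × 126.75 = 317.322 g.

317.32 g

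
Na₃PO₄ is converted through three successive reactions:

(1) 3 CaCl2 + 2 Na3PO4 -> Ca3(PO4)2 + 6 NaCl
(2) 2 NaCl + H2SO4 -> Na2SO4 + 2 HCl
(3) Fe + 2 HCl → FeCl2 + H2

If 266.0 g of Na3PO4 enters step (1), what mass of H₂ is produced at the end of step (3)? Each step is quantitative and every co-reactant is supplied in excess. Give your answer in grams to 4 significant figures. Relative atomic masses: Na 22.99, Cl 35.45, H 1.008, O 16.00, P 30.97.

M(Na3PO4) = 3(22.99) + 30.97 + 4(16.00) = 163.94 g/mol.
M(H2) = 2(1.008) = 2.016 g/mol.
n(Na3PO4) = 266.0 / 163.94 = 1.6225 mol.
Reaction (1): Na3PO4→NaCl ratio 2:6 ⇒ n(NaCl) = 4.8676 mol.
Reaction (2): NaCl→HCl ratio 2:2 ⇒ n(HCl) = 4.8676 mol.
Reaction (3): HCl→H2 ratio 2:1 ⇒ n(H2) = 2.4338 mol.
Mass of H2 = 2.4338 × 2.016 = 4.9066 g.

4.907 g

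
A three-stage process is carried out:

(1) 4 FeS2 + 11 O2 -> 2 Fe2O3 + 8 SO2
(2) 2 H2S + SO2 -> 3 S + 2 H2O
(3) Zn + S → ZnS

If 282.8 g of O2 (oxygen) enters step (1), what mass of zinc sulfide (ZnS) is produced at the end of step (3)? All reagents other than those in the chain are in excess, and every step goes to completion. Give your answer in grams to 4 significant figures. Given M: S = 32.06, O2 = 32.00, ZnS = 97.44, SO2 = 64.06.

1879 g

n(O2) = 282.8 / 32.00 = 8.8375 mol.
Reaction (1): O2→SO2 ratio 11:8 ⇒ n(SO2) = 6.4273 mol.
Reaction (2): SO2→S ratio 1:3 ⇒ n(S) = 19.282 mol.
Reaction (3): S→ZnS ratio 1:1 ⇒ n(ZnS) = 19.282 mol.
Mass of ZnS = 19.282 × 97.44 = 1878.8 g.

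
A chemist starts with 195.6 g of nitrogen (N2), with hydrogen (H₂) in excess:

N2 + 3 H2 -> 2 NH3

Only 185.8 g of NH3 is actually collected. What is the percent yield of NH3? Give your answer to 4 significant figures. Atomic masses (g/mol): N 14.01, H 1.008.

M(N2) = 2(14.01) = 28.02 g/mol.
M(NH3) = 14.01 + 3(1.008) = 17.034 g/mol.
n(N2) = 195.60 g / 28.02 g/mol = 6.9807 mol.
From the equation the N2:NH3 mole ratio is 1:2, so n(NH3) = 6.9807 × 2/1 = 13.961 mol.
Mass of NH3 = 13.961 mol × 17.034 g/mol = 237.82 g.
This is the theoretical yield. Percent yield = 185.8 g / 237.82 g × 100% = 78.126%.

78.13 %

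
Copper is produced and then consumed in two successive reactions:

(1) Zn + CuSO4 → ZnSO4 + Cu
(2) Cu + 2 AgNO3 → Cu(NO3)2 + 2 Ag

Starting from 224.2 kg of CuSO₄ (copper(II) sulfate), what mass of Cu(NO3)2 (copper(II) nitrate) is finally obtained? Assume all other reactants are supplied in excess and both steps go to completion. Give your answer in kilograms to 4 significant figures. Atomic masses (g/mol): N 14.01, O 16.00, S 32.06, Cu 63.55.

M(CuSO4) = 63.55 + 32.06 + 4(16.00) = 159.61 g/mol.
M(Cu(NO3)2) = 63.55 + 2(14.01) + 6(16.00) = 187.57 g/mol.
224.2 kg = 224200 g.
n(CuSO4) = 224200 / 159.61 = 1404.7 mol.
Step 1 gives a 1:1 ratio of CuSO4 to Cu, so n(Cu) = 1404.7 mol.
In step 2 the Cu:Cu(NO3)2 ratio is 1:1, so n(Cu(NO3)2) = 1404.7 mol.
Mass of Cu(NO3)2 = 1404.7 × 187.57 = 263470 g = 263.5 kg.

263.5 kg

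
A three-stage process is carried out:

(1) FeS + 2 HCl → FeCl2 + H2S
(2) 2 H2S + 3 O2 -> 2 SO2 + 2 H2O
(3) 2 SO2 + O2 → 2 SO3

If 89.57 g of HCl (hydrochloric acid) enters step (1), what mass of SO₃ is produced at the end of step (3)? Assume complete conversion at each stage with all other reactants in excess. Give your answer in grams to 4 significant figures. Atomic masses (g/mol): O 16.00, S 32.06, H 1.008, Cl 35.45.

M(HCl) = 1.008 + 35.45 = 36.458 g/mol.
M(SO3) = 32.06 + 3(16.00) = 80.06 g/mol.
n(HCl) = 89.57 / 36.458 = 2.4568 mol.
Reaction (1): HCl→H2S ratio 2:1 ⇒ n(H2S) = 1.2284 mol.
Reaction (2): H2S→SO2 ratio 2:2 ⇒ n(SO2) = 1.2284 mol.
Reaction (3): SO2→SO3 ratio 2:2 ⇒ n(SO3) = 1.2284 mol.
Mass of SO3 = 1.2284 × 80.06 = 98.346 g.

98.35 g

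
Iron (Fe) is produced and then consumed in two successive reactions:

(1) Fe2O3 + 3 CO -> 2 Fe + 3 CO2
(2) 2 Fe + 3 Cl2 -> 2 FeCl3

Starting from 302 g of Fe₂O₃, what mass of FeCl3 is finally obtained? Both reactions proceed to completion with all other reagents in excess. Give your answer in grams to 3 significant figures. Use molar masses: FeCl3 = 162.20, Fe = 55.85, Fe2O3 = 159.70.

613 g

n(Fe2O3) = 302.0 / 159.70 = 1.891 mol.
Step 1 gives a 1:2 ratio of Fe2O3 to Fe, so n(Fe) = 3.782 mol.
In step 2 the Fe:FeCl3 ratio is 2:2, so n(FeCl3) = 3.782 mol.
Mass of FeCl3 = 3.782 × 162.20 = 613.5 g.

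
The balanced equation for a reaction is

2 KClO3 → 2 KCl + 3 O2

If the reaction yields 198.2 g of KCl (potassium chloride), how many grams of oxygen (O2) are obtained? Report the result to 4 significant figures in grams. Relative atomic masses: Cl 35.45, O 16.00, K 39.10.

M(KCl) = 39.10 + 35.45 = 74.55 g/mol.
M(O2) = 2(16.00) = 32.00 g/mol.
n(KCl) = 198.20 g / 74.55 g/mol = 2.6586 mol.
From the equation the KCl:O2 mole ratio is 2:3, so n(O2) = 2.6586 × 3/2 = 3.9879 mol.
Mass of O2 = 3.9879 mol × 32.00 g/mol = 127.61 g.

127.6 g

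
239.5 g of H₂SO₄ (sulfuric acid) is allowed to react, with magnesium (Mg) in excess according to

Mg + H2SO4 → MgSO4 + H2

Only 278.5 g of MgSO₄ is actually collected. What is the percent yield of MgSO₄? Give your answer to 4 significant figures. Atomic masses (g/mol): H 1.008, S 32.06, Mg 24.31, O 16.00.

94.75 %

M(H2SO4) = 2(1.008) + 32.06 + 4(16.00) = 98.076 g/mol.
M(MgSO4) = 24.31 + 32.06 + 4(16.00) = 120.37 g/mol.
n(H2SO4) = 239.50 g / 98.076 g/mol = 2.4420 mol.
From the equation the H2SO4:MgSO4 mole ratio is 1:1, so n(MgSO4) = 2.4420 × 1/1 = 2.4420 mol.
Mass of MgSO4 = 2.4420 mol × 120.37 g/mol = 293.94 g.
This is the theoretical yield. Percent yield = 278.5 g / 293.94 g × 100% = 94.747%.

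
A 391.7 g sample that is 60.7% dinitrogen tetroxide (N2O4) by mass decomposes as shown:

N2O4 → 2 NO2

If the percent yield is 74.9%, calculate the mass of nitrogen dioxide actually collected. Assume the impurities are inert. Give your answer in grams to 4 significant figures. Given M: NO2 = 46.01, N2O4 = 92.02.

178.1 g

Pure N2O4 available = 391.7 g × 0.607 = 237.76 g.
n(N2O4) = 237.76 g / 92.02 g/mol = 2.5838 mol.
From the equation the N2O4:NO2 mole ratio is 1:2, so n(NO2) = 2.5838 × 2/1 = 5.1676 mol.
Mass of NO2 = 5.1676 mol × 46.01 g/mol = 237.76 g.
Actual mass collected = 237.76 g × 0.749 = 178.08 g.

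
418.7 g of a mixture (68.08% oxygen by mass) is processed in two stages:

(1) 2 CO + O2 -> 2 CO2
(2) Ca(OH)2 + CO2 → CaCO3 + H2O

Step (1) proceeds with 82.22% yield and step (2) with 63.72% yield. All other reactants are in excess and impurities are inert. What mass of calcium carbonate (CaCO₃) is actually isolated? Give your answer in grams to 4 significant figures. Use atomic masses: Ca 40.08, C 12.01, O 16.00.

934.2 g

Pure O2 = 418.7 × 0.6808 = 285.05 g.
M(O2) = 2(16.00) = 32.00 g/mol.
M(CaCO3) = 40.08 + 12.01 + 3(16.00) = 100.09 g/mol.
n(O2) = 285.05 / 32.00 = 8.9078 mol.
Step 1 (O2:CO2 = 1:2): theoretical n(CO2) = 17.816 mol; at 82.22% yield, n(CO2) = 14.648 mol.
Step 2 (CO2:CaCO3 = 1:1): theoretical n(CaCO3) = 14.648 mol, so theoretical mass = 14.648 × 100.09 = 1466.1 g.
At 63.72% yield, actual mass of CaCO3 = 1466.1 × 0.6372 = 934.21 g.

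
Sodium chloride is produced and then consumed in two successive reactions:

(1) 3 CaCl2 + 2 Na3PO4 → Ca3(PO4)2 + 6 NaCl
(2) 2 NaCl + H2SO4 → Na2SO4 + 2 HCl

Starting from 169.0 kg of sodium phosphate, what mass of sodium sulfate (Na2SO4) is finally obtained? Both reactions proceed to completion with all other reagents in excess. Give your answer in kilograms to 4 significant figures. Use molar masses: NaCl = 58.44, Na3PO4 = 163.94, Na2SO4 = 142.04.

219.6 kg

169.0 kg = 169000 g.
n(Na3PO4) = 169000 / 163.94 = 1030.9 mol.
Step 1 gives a 2:6 ratio of Na3PO4 to NaCl, so n(NaCl) = 3092.6 mol.
In step 2 the NaCl:Na2SO4 ratio is 2:1, so n(Na2SO4) = 1546.3 mol.
Mass of Na2SO4 = 1546.3 × 142.04 = 219640 g = 219.6 kg.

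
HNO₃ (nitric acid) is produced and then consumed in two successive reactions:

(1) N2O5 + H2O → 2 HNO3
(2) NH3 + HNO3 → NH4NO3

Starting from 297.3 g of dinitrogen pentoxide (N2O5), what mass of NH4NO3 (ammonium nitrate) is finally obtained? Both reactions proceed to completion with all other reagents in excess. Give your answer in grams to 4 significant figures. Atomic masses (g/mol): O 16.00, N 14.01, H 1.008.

M(N2O5) = 2(14.01) + 5(16.00) = 108.02 g/mol.
M(NH4NO3) = 2(14.01) + 4(1.008) + 3(16.00) = 80.052 g/mol.
n(N2O5) = 297.30 / 108.02 = 2.7523 mol.
Step 1 gives a 1:2 ratio of N2O5 to HNO3, so n(HNO3) = 5.5045 mol.
In step 2 the HNO3:NH4NO3 ratio is 1:1, so n(NH4NO3) = 5.5045 mol.
Mass of NH4NO3 = 5.5045 × 80.052 = 440.65 g.

440.6 g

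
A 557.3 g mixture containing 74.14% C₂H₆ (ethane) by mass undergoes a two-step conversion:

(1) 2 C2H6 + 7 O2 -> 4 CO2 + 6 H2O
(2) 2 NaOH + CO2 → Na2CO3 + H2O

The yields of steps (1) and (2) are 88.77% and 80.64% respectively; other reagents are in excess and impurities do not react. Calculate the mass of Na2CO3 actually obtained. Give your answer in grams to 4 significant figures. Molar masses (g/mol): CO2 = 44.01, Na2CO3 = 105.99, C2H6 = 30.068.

2085 g

Pure C2H6 = 557.3 × 0.7414 = 413.18 g.
n(C2H6) = 413.18 / 30.068 = 13.742 mol.
Step 1 (C2H6:CO2 = 2:4): theoretical n(CO2) = 27.483 mol; at 88.77% yield, n(CO2) = 24.397 mol.
Step 2 (CO2:Na2CO3 = 1:1): theoretical n(Na2CO3) = 24.397 mol, so theoretical mass = 24.397 × 105.99 = 2585.8 g.
At 80.64% yield, actual mass of Na2CO3 = 2585.8 × 0.8064 = 2085.2 g.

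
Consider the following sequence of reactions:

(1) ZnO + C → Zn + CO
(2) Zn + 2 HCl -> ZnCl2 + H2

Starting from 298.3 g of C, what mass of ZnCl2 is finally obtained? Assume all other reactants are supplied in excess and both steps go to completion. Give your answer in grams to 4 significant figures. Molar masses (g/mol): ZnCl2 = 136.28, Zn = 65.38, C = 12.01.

3385 g

n(C) = 298.30 / 12.01 = 24.838 mol.
Step 1 gives a 1:1 ratio of C to Zn, so n(Zn) = 24.838 mol.
In step 2 the Zn:ZnCl2 ratio is 1:1, so n(ZnCl2) = 24.838 mol.
Mass of ZnCl2 = 24.838 × 136.28 = 3384.9 g.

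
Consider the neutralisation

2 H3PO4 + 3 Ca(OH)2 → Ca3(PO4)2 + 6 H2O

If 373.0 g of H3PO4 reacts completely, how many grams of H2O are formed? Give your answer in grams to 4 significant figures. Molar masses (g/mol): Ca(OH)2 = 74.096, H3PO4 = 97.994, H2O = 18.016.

205.7 g

n(H3PO4) = 373.00 g / 97.994 g/mol = 3.8064 mol.
From the equation the H3PO4:H2O mole ratio is 2:6, so n(H2O) = 3.8064 × 6/2 = 11.419 mol.
Mass of H2O = 11.419 mol × 18.016 g/mol = 205.73 g.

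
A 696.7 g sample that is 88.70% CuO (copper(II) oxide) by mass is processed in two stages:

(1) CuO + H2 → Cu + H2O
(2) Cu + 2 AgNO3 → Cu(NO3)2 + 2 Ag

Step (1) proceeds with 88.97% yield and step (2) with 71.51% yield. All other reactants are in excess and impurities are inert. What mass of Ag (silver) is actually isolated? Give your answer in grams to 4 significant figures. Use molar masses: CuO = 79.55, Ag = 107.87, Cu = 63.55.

Pure CuO = 696.7 × 0.8870 = 617.97 g.
n(CuO) = 617.97 / 79.55 = 7.7684 mol.
Step 1 (CuO:Cu = 1:1): theoretical n(Cu) = 7.7684 mol; at 88.97% yield, n(Cu) = 6.9115 mol.
Step 2 (Cu:Ag = 1:2): theoretical n(Ag) = 13.823 mol, so theoretical mass = 13.823 × 107.87 = 1491.1 g.
At 71.51% yield, actual mass of Ag = 1491.1 × 0.7151 = 1066.3 g.

1066 g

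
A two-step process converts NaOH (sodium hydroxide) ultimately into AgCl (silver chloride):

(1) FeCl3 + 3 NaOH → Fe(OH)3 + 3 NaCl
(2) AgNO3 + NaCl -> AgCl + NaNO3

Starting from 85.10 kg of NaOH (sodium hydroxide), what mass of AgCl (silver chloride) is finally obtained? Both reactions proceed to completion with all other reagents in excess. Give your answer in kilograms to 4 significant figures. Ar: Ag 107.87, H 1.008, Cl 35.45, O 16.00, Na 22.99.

304.9 kg

M(NaOH) = 22.99 + 16.00 + 1.008 = 39.998 g/mol.
M(AgCl) = 107.87 + 35.45 = 143.32 g/mol.
85.10 kg = 85100 g.
n(NaOH) = 85100 / 39.998 = 2127.6 mol.
Step 1 gives a 3:3 ratio of NaOH to NaCl, so n(NaCl) = 2127.6 mol.
In step 2 the NaCl:AgCl ratio is 1:1, so n(AgCl) = 2127.6 mol.
Mass of AgCl = 2127.6 × 143.32 = 304930 g = 304.9 kg.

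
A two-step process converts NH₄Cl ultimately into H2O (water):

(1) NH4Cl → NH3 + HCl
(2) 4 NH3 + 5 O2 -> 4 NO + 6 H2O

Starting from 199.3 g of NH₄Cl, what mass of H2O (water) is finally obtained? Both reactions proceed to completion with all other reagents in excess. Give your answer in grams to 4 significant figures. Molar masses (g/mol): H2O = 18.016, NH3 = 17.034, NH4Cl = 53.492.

100.7 g

n(NH4Cl) = 199.30 / 53.492 = 3.7258 mol.
Step 1 gives a 1:1 ratio of NH4Cl to NH3, so n(NH3) = 3.7258 mol.
In step 2 the NH3:H2O ratio is 4:6, so n(H2O) = 5.5887 mol.
Mass of H2O = 5.5887 × 18.016 = 100.69 g.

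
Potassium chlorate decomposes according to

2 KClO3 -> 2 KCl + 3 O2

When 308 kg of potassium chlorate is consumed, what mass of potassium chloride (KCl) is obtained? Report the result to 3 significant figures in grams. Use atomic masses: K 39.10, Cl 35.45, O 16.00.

M(KClO3) = 39.10 + 35.45 + 3(16.00) = 122.55 g/mol.
M(KCl) = 39.10 + 35.45 = 74.55 g/mol.
Convert: 308 kg = 308000 g.
n(KClO3) = 308000 g / 122.55 g/mol = 2513 mol.
From the equation the KClO3:KCl mole ratio is 2:2, so n(KCl) = 2513 × 2/2 = 2513 mol.
Mass of KCl = 2513 mol × 74.55 g/mol = 187400 g.

187000 g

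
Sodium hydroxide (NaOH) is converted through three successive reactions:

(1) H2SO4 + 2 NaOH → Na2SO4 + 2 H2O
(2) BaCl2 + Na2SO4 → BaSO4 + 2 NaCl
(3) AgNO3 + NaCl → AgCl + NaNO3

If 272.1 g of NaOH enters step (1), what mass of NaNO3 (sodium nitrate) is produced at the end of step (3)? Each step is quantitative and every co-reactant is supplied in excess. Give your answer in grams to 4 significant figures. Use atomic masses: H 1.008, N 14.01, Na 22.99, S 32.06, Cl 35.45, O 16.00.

578.2 g

M(NaOH) = 22.99 + 16.00 + 1.008 = 39.998 g/mol.
M(NaNO3) = 22.99 + 14.01 + 3(16.00) = 85.00 g/mol.
n(NaOH) = 272.1 / 39.998 = 6.8028 mol.
Reaction (1): NaOH→Na2SO4 ratio 2:1 ⇒ n(Na2SO4) = 3.4014 mol.
Reaction (2): Na2SO4→NaCl ratio 1:2 ⇒ n(NaCl) = 6.8028 mol.
Reaction (3): NaCl→NaNO3 ratio 1:1 ⇒ n(NaNO3) = 6.8028 mol.
Mass of NaNO3 = 6.8028 × 85.00 = 578.24 g.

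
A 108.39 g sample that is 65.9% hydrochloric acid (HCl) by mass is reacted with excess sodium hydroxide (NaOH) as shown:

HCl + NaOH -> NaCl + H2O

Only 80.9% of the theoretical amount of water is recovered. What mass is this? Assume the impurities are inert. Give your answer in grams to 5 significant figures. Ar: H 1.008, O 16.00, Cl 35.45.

Pure HCl available = 108.39 g × 0.659 = 71.4290 g.
M(HCl) = 1.008 + 35.45 = 36.458 g/mol.
M(H2O) = 2(1.008) + 16.00 = 18.016 g/mol.
n(HCl) = 71.4290 g / 36.458 g/mol = 1.95921 mol.
From the equation the HCl:H2O mole ratio is 1:1, so n(H2O) = 1.95921 × 1/1 = 1.95921 mol.
Mass of H2O = 1.95921 mol × 18.016 g/mol = 35.2972 g.
Actual mass collected = 35.2972 g × 0.809 = 28.5554 g.

28.555 g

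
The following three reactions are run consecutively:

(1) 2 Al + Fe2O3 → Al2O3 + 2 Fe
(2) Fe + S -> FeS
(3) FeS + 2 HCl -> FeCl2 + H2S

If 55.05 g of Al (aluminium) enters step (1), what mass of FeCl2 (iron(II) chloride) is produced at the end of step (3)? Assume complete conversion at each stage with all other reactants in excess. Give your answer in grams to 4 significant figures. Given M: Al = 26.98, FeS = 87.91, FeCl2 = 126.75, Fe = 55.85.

258.6 g

n(Al) = 55.05 / 26.98 = 2.0404 mol.
Reaction (1): Al→Fe ratio 2:2 ⇒ n(Fe) = 2.0404 mol.
Reaction (2): Fe→FeS ratio 1:1 ⇒ n(FeS) = 2.0404 mol.
Reaction (3): FeS→FeCl2 ratio 1:1 ⇒ n(FeCl2) = 2.0404 mol.
Mass of FeCl2 = 2.0404 × 126.75 = 258.62 g.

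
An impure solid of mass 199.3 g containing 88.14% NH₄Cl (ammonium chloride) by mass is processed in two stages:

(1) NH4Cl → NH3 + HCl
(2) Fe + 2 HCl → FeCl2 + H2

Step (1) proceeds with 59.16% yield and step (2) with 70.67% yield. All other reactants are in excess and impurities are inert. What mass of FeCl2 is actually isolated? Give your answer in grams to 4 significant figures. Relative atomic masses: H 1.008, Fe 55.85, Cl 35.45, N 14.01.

Pure NH4Cl = 199.3 × 0.8814 = 175.66 g.
M(NH4Cl) = 14.01 + 4(1.008) + 35.45 = 53.492 g/mol.
M(FeCl2) = 55.85 + 2(35.45) = 126.75 g/mol.
n(NH4Cl) = 175.66 / 53.492 = 3.2839 mol.
Step 1 (NH4Cl:HCl = 1:1): theoretical n(HCl) = 3.2839 mol; at 59.16% yield, n(HCl) = 1.9428 mol.
Step 2 (HCl:FeCl2 = 2:1): theoretical n(FeCl2) = 0.97138 mol, so theoretical mass = 0.97138 × 126.75 = 123.12 g.
At 70.67% yield, actual mass of FeCl2 = 123.12 × 0.7067 = 87.011 g.

87.01 g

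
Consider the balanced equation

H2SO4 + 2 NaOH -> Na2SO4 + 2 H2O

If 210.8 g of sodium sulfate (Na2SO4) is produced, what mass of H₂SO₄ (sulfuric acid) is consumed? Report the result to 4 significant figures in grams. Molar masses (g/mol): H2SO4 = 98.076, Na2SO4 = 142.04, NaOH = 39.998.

145.6 g

n(Na2SO4) = 210.80 g / 142.04 g/mol = 1.4841 mol.
From the equation the Na2SO4:H2SO4 mole ratio is 1:1, so n(H2SO4) = 1.4841 × 1/1 = 1.4841 mol.
Mass of H2SO4 = 1.4841 mol × 98.076 g/mol = 145.55 g.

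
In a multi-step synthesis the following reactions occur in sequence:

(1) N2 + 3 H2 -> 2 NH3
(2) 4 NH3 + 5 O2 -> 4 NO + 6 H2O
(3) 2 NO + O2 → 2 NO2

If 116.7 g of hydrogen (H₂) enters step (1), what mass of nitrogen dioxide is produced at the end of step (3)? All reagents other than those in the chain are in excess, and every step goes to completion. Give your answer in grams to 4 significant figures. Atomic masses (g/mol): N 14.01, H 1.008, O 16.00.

1776 g

M(H2) = 2(1.008) = 2.016 g/mol.
M(NO2) = 14.01 + 2(16.00) = 46.01 g/mol.
n(H2) = 116.7 / 2.016 = 57.887 mol.
Reaction (1): H2→NH3 ratio 3:2 ⇒ n(NH3) = 38.591 mol.
Reaction (2): NH3→NO ratio 4:4 ⇒ n(NO) = 38.591 mol.
Reaction (3): NO→NO2 ratio 2:2 ⇒ n(NO2) = 38.591 mol.
Mass of NO2 = 38.591 × 46.01 = 1775.6 g.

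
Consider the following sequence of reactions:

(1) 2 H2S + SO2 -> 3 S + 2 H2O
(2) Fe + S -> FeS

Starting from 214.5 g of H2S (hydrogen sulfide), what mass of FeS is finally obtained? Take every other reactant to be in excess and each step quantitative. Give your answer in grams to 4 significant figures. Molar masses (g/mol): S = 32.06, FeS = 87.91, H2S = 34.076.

n(H2S) = 214.50 / 34.076 = 6.2948 mol.
Step 1 gives a 2:3 ratio of H2S to S, so n(S) = 9.4421 mol.
In step 2 the S:FeS ratio is 1:1, so n(FeS) = 9.4421 mol.
Mass of FeS = 9.4421 × 87.91 = 830.06 g.

830.1 g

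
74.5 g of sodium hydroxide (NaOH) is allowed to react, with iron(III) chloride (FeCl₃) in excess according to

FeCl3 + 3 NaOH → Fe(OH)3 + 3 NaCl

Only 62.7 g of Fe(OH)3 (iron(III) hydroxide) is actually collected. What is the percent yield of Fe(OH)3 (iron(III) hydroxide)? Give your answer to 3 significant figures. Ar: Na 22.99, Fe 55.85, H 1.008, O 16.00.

M(NaOH) = 22.99 + 16.00 + 1.008 = 39.998 g/mol.
M(Fe(OH)3) = 55.85 + 3(16.00) + 3(1.008) = 106.874 g/mol.
n(NaOH) = 74.50 g / 39.998 g/mol = 1.863 mol.
From the equation the NaOH:Fe(OH)3 mole ratio is 3:1, so n(Fe(OH)3) = 1.863 × 1/3 = 0.6209 mol.
Mass of Fe(OH)3 = 0.6209 mol × 106.874 g/mol = 66.35 g.
This is the theoretical yield. Percent yield = 62.7 g / 66.35 g × 100% = 94.49%.

94.5 %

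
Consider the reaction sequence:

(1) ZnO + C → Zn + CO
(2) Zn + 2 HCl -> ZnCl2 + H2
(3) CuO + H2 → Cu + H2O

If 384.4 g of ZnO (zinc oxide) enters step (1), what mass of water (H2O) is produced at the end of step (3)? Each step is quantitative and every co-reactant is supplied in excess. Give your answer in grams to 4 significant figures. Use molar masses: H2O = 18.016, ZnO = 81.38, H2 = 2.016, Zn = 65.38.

n(ZnO) = 384.4 / 81.38 = 4.7235 mol.
Reaction (1): ZnO→Zn ratio 1:1 ⇒ n(Zn) = 4.7235 mol.
Reaction (2): Zn→H2 ratio 1:1 ⇒ n(H2) = 4.7235 mol.
Reaction (3): H2→H2O ratio 1:1 ⇒ n(H2O) = 4.7235 mol.
Mass of H2O = 4.7235 × 18.016 = 85.099 g.

85.10 g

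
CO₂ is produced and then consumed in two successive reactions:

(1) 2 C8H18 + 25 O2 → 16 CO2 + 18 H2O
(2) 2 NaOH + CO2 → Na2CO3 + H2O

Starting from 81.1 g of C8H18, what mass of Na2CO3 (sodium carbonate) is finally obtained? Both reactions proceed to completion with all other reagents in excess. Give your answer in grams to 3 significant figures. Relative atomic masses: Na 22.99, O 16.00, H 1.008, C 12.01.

M(C8H18) = 8(12.01) + 18(1.008) = 114.224 g/mol.
M(Na2CO3) = 2(22.99) + 12.01 + 3(16.00) = 105.99 g/mol.
n(C8H18) = 81.10 / 114.224 = 0.7100 mol.
Step 1 gives a 2:16 ratio of C8H18 to CO2, so n(CO2) = 5.680 mol.
In step 2 the CO2:Na2CO3 ratio is 1:1, so n(Na2CO3) = 5.680 mol.
Mass of Na2CO3 = 5.680 × 105.99 = 602.0 g.

602 g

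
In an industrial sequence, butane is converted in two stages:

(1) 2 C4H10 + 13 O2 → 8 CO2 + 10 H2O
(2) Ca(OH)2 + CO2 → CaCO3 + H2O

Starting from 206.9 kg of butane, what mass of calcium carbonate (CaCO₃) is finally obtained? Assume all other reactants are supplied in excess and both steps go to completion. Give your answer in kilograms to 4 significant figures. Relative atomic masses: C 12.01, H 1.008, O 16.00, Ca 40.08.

M(C4H10) = 4(12.01) + 10(1.008) = 58.12 g/mol.
M(CaCO3) = 40.08 + 12.01 + 3(16.00) = 100.09 g/mol.
206.9 kg = 206900 g.
n(C4H10) = 206900 / 58.12 = 3559.9 mol.
Step 1 gives a 2:8 ratio of C4H10 to CO2, so n(CO2) = 14240 mol.
In step 2 the CO2:CaCO3 ratio is 1:1, so n(CaCO3) = 14240 mol.
Mass of CaCO3 = 14240 × 100.09 = 1.4252 × 10^6 g = 1425 kg.

1425 kg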